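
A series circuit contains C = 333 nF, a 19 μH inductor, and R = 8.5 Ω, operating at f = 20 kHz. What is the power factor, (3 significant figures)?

0.368

ω = 2πf = 125700 rad/s
X_L = ωL = 2.39 Ω
X_C = 1/(ωC) = 23.9 Ω
Net reactance X = X_L − X_C = -21.5 Ω
Z = 8.50 − j21.5 Ω
|Z| = √(8.50² + 21.5²) = 23.1 Ω
∠Z = arctan(-21.5/8.50) = -68.4°
cos φ = cos(-68.4°) = 0.368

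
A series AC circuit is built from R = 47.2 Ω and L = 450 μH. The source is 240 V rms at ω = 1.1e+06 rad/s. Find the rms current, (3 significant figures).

X_L = ωL = 495 Ω
Z = 47.2 + j495 Ω
|Z| = √(47.2² + 495²) = 497 Ω
I = V/|Z| = 240/497 = 483 mA

483 mA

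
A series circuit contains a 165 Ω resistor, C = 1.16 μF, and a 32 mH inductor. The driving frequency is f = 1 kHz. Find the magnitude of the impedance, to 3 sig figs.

177 Ω

ω = 2πf = 6283 rad/s
X_L = ωL = 201 Ω
X_C = 1/(ωC) = 137 Ω
Net reactance X = X_L − X_C = 63.9 Ω
Z = 165 + j63.9 Ω
|Z| = √(165² + 63.9²) = 177 Ω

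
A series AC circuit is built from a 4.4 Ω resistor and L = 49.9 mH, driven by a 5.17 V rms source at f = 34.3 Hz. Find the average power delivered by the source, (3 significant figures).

ω = 2πf = 215.5 rad/s
X_L = ωL = 10.8 Ω
Z = 4.40 + j10.8 Ω
|Z| = √(4.40² + 10.8²) = 11.6 Ω
∠Z = arctan(10.8/4.40) = 67.7°
I = V/|Z| = 445 mA
P = VI cos φ = 5.17 × 0.445 × cos(67.7°) = 871 mW

871 mW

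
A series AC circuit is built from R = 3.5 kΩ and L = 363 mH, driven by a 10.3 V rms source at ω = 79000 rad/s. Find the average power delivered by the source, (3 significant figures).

X_L = ωL = 28700 Ω
Z = 3500 + j28700 Ω
|Z| = √(3500² + 28700²) = 28900 Ω
∠Z = arctan(28700/3500) = 83.0°
I = V/|Z| = 357 μA
P = VI cos φ = 10.3 × 0.000357 × cos(83.0°) = 445 μW

445 μW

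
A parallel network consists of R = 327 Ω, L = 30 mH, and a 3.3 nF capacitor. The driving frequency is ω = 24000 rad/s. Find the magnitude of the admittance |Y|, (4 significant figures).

X_L = ωL = 720.0 Ω
X_C = 1/(ωC) = 12630 Ω
Parallel: admittances add. Y = 1/R + 1/(jωL) + jωC
Y = (0.003058 − j0.001310) S
|Y| = 0.003327 S → |Z| = 1/|Y| = 300.6 Ω, ∠Z = −∠Y = 23.18°

3.327 mS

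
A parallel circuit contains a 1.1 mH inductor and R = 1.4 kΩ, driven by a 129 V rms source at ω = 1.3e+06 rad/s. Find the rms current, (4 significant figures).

129.0 mA

X_L = ωL = 1430 Ω
Parallel: admittances add. Y = 1/R + 1/(jωL)
Y = (0.0007143 − j0.0006993) S
|Y| = 0.0009996 S → |Z| = 1/|Y| = 1000 Ω, ∠Z = −∠Y = 44.39°
I = V/|Z| = 129/1000 = 129.0 mA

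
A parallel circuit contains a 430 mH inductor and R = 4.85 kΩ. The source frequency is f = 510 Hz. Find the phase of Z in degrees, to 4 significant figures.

74.14°

ω = 2πf = 3204 rad/s
X_L = ωL = 1378 Ω
Parallel: admittances add. Y = 1/R + 1/(jωL)
Y = (0.0002062 − j0.0007257) S
|Y| = 0.0007545 S → |Z| = 1/|Y| = 1325 Ω, ∠Z = −∠Y = 74.14°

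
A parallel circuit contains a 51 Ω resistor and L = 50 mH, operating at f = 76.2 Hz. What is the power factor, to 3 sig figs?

0.425

ω = 2πf = 478.8 rad/s
X_L = ωL = 23.9 Ω
Parallel: admittances add. Y = 1/R + 1/(jωL)
Y = (0.0196 − j0.0418) S
|Y| = 0.0461 S → |Z| = 1/|Y| = 21.7 Ω, ∠Z = −∠Y = 64.9°
cos φ = cos(64.9°) = 0.425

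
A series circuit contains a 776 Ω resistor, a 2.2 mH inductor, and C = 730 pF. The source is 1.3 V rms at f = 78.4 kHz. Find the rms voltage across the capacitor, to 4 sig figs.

1.937 V

ω = 2πf = 492600 rad/s
X_L = ωL = 1084 Ω
X_C = 1/(ωC) = 2781 Ω
Net reactance X = X_L − X_C = -1697 Ω
Z = 776.0 − j1697 Ω
|Z| = √(776.0² + 1697²) = 1866 Ω
I = V/|Z| = 696.6 μA
V_C = I·|Z_C| = 0.0006966 × 2781 = 1.937 V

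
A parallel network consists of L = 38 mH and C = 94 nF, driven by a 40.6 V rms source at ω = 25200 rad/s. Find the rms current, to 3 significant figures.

X_L = ωL = 958 Ω
X_C = 1/(ωC) = 422 Ω
Parallel: admittances add. Y = 1/(jωL) + jωC
Y = (0 + j0.00132) S
|Y| = 0.00132 S → |Z| = 1/|Y| = 755 Ω, ∠Z = −∠Y = -90.0°
I = V/|Z| = 40.6/755 = 53.8 mA

53.8 mA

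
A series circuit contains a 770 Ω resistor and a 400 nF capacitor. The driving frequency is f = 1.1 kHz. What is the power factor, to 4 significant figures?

0.9051

ω = 2πf = 6912 rad/s
X_C = 1/(ωC) = 361.7 Ω
Z = 770.0 − j361.7 Ω
|Z| = √(770.0² + 361.7²) = 850.7 Ω
∠Z = arctan(-361.7/770.0) = -25.16°
cos φ = cos(-25.16°) = 0.9051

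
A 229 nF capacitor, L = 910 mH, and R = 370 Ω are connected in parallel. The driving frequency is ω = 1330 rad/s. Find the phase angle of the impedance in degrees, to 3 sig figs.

10.9°

X_L = ωL = 1210 Ω
X_C = 1/(ωC) = 3280 Ω
Parallel: admittances add. Y = 1/R + 1/(jωL) + jωC
Y = (0.00270 − j0.000522) S
|Y| = 0.00275 S → |Z| = 1/|Y| = 363 Ω, ∠Z = −∠Y = 10.9°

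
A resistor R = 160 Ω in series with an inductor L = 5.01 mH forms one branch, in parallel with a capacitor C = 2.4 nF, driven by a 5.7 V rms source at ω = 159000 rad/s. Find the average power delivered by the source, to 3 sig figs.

X_L = ωL = 797 Ω
X_C = 1/(ωC) = 2620 Ω
Branch 1 (R+jX_L): Z₁ = 160 + j797 Ω, |Z₁| = 812 Ω
Branch 2 (−jX_C): Z₂ = −j2620 Ω
Parallel: Z = Z₁Z₂/(Z₁+Z₂), |Z| = 1160 Ω, ∠Z = 73.6°
I = V/|Z| = 4.90 mA
P = VI cos φ = 5.7 × 0.00490 × cos(73.6°) = 7.87 mW

7.87 mW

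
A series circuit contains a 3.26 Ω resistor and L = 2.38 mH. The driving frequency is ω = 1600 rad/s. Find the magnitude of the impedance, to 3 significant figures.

5.01 Ω

X_L = ωL = 3.81 Ω
Z = 3.26 + j3.81 Ω
|Z| = √(3.26² + 3.81²) = 5.01 Ω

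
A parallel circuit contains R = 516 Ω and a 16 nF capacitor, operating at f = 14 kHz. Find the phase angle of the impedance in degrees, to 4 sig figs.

-35.99°

ω = 2πf = 87960 rad/s
X_C = 1/(ωC) = 710.5 Ω
Parallel: admittances add. Y = 1/R + jωC
Y = (0.001938 + j0.001407) S
|Y| = 0.002395 S → |Z| = 1/|Y| = 417.5 Ω, ∠Z = −∠Y = -35.99°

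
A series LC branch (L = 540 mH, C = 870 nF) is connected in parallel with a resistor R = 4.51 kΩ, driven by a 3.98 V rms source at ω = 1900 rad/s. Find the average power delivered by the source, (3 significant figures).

X_L = ωL = 1030 Ω
X_C = 1/(ωC) = 605 Ω
Branch 1: Z₁ = R = 4510 Ω
Branch 2 (series LC): Z₂ = j(X_L − X_C) = j421 Ω
Parallel: Z = Z₁Z₂/(Z₁+Z₂), |Z| = 419 Ω, ∠Z = 84.7°
I = V/|Z| = 9.49 mA
P = VI cos φ = 3.98 × 0.00949 × cos(84.7°) = 3.51 mW

3.51 mW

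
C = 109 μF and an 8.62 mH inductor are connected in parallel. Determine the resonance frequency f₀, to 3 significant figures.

164 Hz

ω₀ = 1/√(LC) = 1/√(0.00862 × 0.000109) = 1032 rad/s
f₀ = ω₀/(2π) = 164 Hz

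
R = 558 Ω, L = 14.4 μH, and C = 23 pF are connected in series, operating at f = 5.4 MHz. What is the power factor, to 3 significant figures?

ω = 2πf = 3.393e+07 rad/s
X_L = ωL = 489 Ω
X_C = 1/(ωC) = 1280 Ω
Net reactance X = X_L − X_C = -793 Ω
Z = 558 − j793 Ω
|Z| = √(558² + 793²) = 970 Ω
∠Z = arctan(-793/558) = -54.9°
cos φ = cos(-54.9°) = 0.576

0.576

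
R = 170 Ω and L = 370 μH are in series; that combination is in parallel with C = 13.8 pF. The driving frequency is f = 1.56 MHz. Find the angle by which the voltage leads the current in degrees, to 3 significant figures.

84.7°

ω = 2πf = 9.802e+06 rad/s
X_L = ωL = 3630 Ω
X_C = 1/(ωC) = 7390 Ω
Branch 1 (R+jX_L): Z₁ = 170 + j3630 Ω, |Z₁| = 3630 Ω
Branch 2 (−jX_C): Z₂ = −j7390 Ω
Parallel: Z = Z₁Z₂/(Z₁+Z₂), |Z| = 7120 Ω, ∠Z = 84.7°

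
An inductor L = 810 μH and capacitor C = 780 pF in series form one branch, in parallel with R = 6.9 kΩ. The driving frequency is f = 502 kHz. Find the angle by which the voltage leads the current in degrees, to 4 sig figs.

72.71°

ω = 2πf = 3.154e+06 rad/s
X_L = ωL = 2555 Ω
X_C = 1/(ωC) = 406.5 Ω
Branch 1: Z₁ = R = 6900 Ω
Branch 2 (series LC): Z₂ = j(X_L − X_C) = j2148 Ω
Parallel: Z = Z₁Z₂/(Z₁+Z₂), |Z| = 2051 Ω, ∠Z = 72.71°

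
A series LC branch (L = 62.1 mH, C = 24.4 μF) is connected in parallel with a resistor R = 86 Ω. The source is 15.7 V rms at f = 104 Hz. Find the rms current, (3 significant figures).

ω = 2πf = 653.5 rad/s
X_L = ωL = 40.6 Ω
X_C = 1/(ωC) = 62.7 Ω
Branch 1: Z₁ = R = 86.0 Ω
Branch 2 (series LC): Z₂ = j(X_L − X_C) = −j22.1 Ω
Parallel: Z = Z₁Z₂/(Z₁+Z₂), |Z| = 21.4 Ω, ∠Z = -75.6°
I = V/|Z| = 15.7/21.4 = 732 mA

732 mA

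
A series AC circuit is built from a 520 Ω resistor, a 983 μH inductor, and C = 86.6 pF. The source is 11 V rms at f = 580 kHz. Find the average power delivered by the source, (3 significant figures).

143 mW

ω = 2πf = 3.644e+06 rad/s
X_L = ωL = 3580 Ω
X_C = 1/(ωC) = 3170 Ω
Net reactance X = X_L − X_C = 414 Ω
Z = 520 + j414 Ω
|Z| = √(520² + 414²) = 664 Ω
∠Z = arctan(414/520) = 38.5°
I = V/|Z| = 16.6 mA
P = VI cos φ = 11 × 0.0166 × cos(38.5°) = 143 mW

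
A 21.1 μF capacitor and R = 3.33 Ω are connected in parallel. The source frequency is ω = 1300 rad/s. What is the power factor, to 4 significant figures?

X_C = 1/(ωC) = 36.46 Ω
Parallel: admittances add. Y = 1/R + jωC
Y = (0.3003 + j0.02743) S
|Y| = 0.3016 S → |Z| = 1/|Y| = 3.316 Ω, ∠Z = −∠Y = -5.219°
cos φ = cos(-5.219°) = 0.9959

0.9959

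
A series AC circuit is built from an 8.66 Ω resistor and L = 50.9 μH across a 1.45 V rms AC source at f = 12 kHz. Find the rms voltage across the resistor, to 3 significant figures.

1.33 V

ω = 2πf = 75400 rad/s
X_L = ωL = 3.84 Ω
Z = 8.66 + j3.84 Ω
|Z| = √(8.66² + 3.84²) = 9.47 Ω
I = V/|Z| = 153 mA
V_R = I·|Z_R| = 0.153 × 8.66 = 1.33 V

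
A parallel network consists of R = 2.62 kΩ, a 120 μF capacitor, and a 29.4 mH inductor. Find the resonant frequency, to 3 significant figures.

84.7 Hz

ω₀ = 1/√(LC) = 1/√(0.0294 × 0.00012) = 532.4 rad/s
f₀ = ω₀/(2π) = 84.7 Hz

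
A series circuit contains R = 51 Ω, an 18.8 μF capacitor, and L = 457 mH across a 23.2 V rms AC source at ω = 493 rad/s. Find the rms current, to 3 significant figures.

X_L = ωL = 225 Ω
X_C = 1/(ωC) = 108 Ω
Net reactance X = X_L − X_C = 117 Ω
Z = 51.0 + j117 Ω
|Z| = √(51.0² + 117²) = 128 Ω
I = V/|Z| = 23.2/128 = 181 mA

181 mA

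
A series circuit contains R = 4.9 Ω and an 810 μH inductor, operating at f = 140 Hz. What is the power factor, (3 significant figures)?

0.990

ω = 2πf = 879.6 rad/s
X_L = ωL = 0.713 Ω
Z = 4.90 + j0.713 Ω
|Z| = √(4.90² + 0.713²) = 4.95 Ω
∠Z = arctan(0.713/4.90) = 8.27°
cos φ = cos(8.27°) = 0.990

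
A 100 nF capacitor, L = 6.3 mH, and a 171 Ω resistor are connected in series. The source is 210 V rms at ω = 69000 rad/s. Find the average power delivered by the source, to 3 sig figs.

X_L = ωL = 435 Ω
X_C = 1/(ωC) = 145 Ω
Net reactance X = X_L − X_C = 290 Ω
Z = 171 + j290 Ω
|Z| = √(171² + 290²) = 336 Ω
∠Z = arctan(290/171) = 59.5°
I = V/|Z| = 624 mA
P = VI cos φ = 210 × 0.624 × cos(59.5°) = 66.6 W

66.6 W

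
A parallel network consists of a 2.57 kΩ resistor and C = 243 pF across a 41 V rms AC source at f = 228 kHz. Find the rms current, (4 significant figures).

21.41 mA

ω = 2πf = 1.433e+06 rad/s
X_C = 1/(ωC) = 2873 Ω
Parallel: admittances add. Y = 1/R + jωC
Y = (0.0003891 + j0.0003481) S
|Y| = 0.0005221 S → |Z| = 1/|Y| = 1915 Ω, ∠Z = −∠Y = -41.82°
I = V/|Z| = 41/1915 = 21.41 mA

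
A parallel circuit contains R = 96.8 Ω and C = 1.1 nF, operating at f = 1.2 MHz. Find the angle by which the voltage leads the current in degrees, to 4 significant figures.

ω = 2πf = 7.54e+06 rad/s
X_C = 1/(ωC) = 120.6 Ω
Parallel: admittances add. Y = 1/R + jωC
Y = (0.01033 + j0.008294) S
|Y| = 0.01325 S → |Z| = 1/|Y| = 75.48 Ω, ∠Z = −∠Y = -38.76°

-38.76°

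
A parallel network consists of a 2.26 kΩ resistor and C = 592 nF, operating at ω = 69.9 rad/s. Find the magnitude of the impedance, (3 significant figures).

X_C = 1/(ωC) = 24200 Ω
Parallel: admittances add. Y = 1/R + jωC
Y = (0.000442 + j4.14e-05) S
|Y| = 0.000444 S → |Z| = 1/|Y| = 2250 Ω, ∠Z = −∠Y = -5.34°

2250 Ω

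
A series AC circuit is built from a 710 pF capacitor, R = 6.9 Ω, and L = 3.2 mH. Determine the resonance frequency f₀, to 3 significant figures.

ω₀ = 1/√(LC) = 1/√(0.0032 × 7.1e-10) = 663400 rad/s
f₀ = ω₀/(2π) = 106 kHz

106 kHz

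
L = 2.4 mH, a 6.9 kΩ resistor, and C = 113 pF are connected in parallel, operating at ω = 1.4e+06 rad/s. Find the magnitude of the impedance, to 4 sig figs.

4973 Ω

X_L = ωL = 3360 Ω
X_C = 1/(ωC) = 6321 Ω
Parallel: admittances add. Y = 1/R + 1/(jωL) + jωC
Y = (0.0001449 − j0.0001394) S
|Y| = 0.0002011 S → |Z| = 1/|Y| = 4973 Ω, ∠Z = −∠Y = 43.89°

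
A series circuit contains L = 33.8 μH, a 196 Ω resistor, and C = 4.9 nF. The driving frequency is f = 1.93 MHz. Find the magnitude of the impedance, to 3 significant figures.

439 Ω

ω = 2πf = 1.213e+07 rad/s
X_L = ωL = 410 Ω
X_C = 1/(ωC) = 16.8 Ω
Net reactance X = X_L − X_C = 393 Ω
Z = 196 + j393 Ω
|Z| = √(196² + 393²) = 439 Ω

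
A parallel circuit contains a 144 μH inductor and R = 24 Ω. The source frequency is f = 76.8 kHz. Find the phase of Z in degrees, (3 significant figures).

ω = 2πf = 482500 rad/s
X_L = ωL = 69.5 Ω
Parallel: admittances add. Y = 1/R + 1/(jωL)
Y = (0.0417 − j0.0144) S
|Y| = 0.0441 S → |Z| = 1/|Y| = 22.7 Ω, ∠Z = −∠Y = 19.1°

19.1°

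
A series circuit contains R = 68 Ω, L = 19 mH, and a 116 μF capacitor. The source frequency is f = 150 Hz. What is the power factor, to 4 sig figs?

ω = 2πf = 942.5 rad/s
X_L = ωL = 17.91 Ω
X_C = 1/(ωC) = 9.147 Ω
Net reactance X = X_L − X_C = 8.760 Ω
Z = 68.00 + j8.760 Ω
|Z| = √(68.00² + 8.760²) = 68.56 Ω
∠Z = arctan(8.760/68.00) = 7.341°
cos φ = cos(7.341°) = 0.9918

0.9918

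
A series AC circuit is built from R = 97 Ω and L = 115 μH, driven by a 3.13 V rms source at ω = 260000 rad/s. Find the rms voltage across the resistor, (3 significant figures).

2.99 V

X_L = ωL = 29.9 Ω
Z = 97.0 + j29.9 Ω
|Z| = √(97.0² + 29.9²) = 102 Ω
I = V/|Z| = 30.8 mA
V_R = I·|Z_R| = 0.0308 × 97.0 = 2.99 V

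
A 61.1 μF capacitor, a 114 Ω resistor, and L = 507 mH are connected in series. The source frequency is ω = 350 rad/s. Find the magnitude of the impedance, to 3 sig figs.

X_L = ωL = 177 Ω
X_C = 1/(ωC) = 46.8 Ω
Net reactance X = X_L − X_C = 131 Ω
Z = 114 + j131 Ω
|Z| = √(114² + 131²) = 173 Ω

173 Ω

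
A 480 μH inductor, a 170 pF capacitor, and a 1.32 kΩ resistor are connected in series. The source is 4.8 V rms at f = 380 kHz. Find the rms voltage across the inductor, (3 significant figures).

2.95 V

ω = 2πf = 2.388e+06 rad/s
X_L = ωL = 1150 Ω
X_C = 1/(ωC) = 2460 Ω
Net reactance X = X_L − X_C = -1320 Ω
Z = 1320 − j1320 Ω
|Z| = √(1320² + 1320²) = 1870 Ω
I = V/|Z| = 2.57 mA
V_L = I·|Z_L| = 0.00257 × 1150 = 2.95 V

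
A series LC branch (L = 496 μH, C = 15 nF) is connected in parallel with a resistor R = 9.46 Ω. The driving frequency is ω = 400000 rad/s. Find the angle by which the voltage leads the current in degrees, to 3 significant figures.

X_L = ωL = 198 Ω
X_C = 1/(ωC) = 167 Ω
Branch 1: Z₁ = R = 9.46 Ω
Branch 2 (series LC): Z₂ = j(X_L − X_C) = j31.7 Ω
Parallel: Z = Z₁Z₂/(Z₁+Z₂), |Z| = 9.07 Ω, ∠Z = 16.6°

16.6°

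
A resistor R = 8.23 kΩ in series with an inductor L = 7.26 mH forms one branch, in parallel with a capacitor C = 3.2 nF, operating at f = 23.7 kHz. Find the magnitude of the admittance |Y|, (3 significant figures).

476 μS

ω = 2πf = 148900 rad/s
X_L = ωL = 1080 Ω
X_C = 1/(ωC) = 2100 Ω
Branch 1 (R+jX_L): Z₁ = 8230 + j1080 Ω, |Z₁| = 8300 Ω
Branch 2 (−jX_C): Z₂ = −j2100 Ω
Parallel: Z = Z₁Z₂/(Z₁+Z₂), |Z| = 2100 Ω, ∠Z = -75.5°
|Y| = 1/|Z| = 476 μS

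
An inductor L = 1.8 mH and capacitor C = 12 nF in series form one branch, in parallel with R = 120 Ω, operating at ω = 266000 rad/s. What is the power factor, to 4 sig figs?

0.8096

X_L = ωL = 478.8 Ω
X_C = 1/(ωC) = 313.3 Ω
Branch 1: Z₁ = R = 120.0 Ω
Branch 2 (series LC): Z₂ = j(X_L − X_C) = j165.5 Ω
Parallel: Z = Z₁Z₂/(Z₁+Z₂), |Z| = 97.15 Ω, ∠Z = 35.94°
cos φ = cos(35.94°) = 0.8096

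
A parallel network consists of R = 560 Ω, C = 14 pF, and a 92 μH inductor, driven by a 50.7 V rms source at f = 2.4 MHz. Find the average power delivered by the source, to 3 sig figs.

ω = 2πf = 1.508e+07 rad/s
X_L = ωL = 1390 Ω
X_C = 1/(ωC) = 4740 Ω
Parallel: admittances add. Y = 1/R + 1/(jωL) + jωC
Y = (0.00179 − j0.000510) S
|Y| = 0.00186 S → |Z| = 1/|Y| = 538 Ω, ∠Z = −∠Y = 15.9°
I = V/|Z| = 94.2 mA
P = VI cos φ = 50.7 × 0.0942 × cos(15.9°) = 4.59 W

4.59 W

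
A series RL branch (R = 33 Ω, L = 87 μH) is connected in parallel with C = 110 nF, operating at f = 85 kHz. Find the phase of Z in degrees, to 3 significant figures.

ω = 2πf = 534100 rad/s
X_L = ωL = 46.5 Ω
X_C = 1/(ωC) = 17.0 Ω
Branch 1 (R+jX_L): Z₁ = 33.0 + j46.5 Ω, |Z₁| = 57.0 Ω
Branch 2 (−jX_C): Z₂ = −j17.0 Ω
Parallel: Z = Z₁Z₂/(Z₁+Z₂), |Z| = 21.9 Ω, ∠Z = -77.1°

-77.1°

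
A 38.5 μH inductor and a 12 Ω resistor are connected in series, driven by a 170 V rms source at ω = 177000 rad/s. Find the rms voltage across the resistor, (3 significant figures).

148 V

X_L = ωL = 6.81 Ω
Z = 12.0 + j6.81 Ω
|Z| = √(12.0² + 6.81²) = 13.8 Ω
I = V/|Z| = 12.3 A
V_R = I·|Z_R| = 12.3 × 12.0 = 148 V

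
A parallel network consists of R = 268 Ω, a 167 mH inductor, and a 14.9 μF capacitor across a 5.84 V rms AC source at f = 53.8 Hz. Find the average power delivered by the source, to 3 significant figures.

ω = 2πf = 338.0 rad/s
X_L = ωL = 56.5 Ω
X_C = 1/(ωC) = 199 Ω
Parallel: admittances add. Y = 1/R + 1/(jωL) + jωC
Y = (0.00373 − j0.0127) S
|Y| = 0.0132 S → |Z| = 1/|Y| = 75.7 Ω, ∠Z = −∠Y = 73.6°
I = V/|Z| = 77.2 mA
P = VI cos φ = 5.84 × 0.0772 × cos(73.6°) = 127 mW

127 mW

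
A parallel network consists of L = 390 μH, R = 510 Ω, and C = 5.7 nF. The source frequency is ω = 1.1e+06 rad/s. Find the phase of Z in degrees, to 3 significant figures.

X_L = ωL = 429 Ω
X_C = 1/(ωC) = 159 Ω
Parallel: admittances add. Y = 1/R + 1/(jωL) + jωC
Y = (0.00196 + j0.00394) S
|Y| = 0.00440 S → |Z| = 1/|Y| = 227 Ω, ∠Z = −∠Y = -63.5°

-63.5°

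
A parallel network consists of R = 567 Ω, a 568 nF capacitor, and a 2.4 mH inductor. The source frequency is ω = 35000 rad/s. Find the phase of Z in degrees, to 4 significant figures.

-77.53°

X_L = ωL = 84.00 Ω
X_C = 1/(ωC) = 50.30 Ω
Parallel: admittances add. Y = 1/R + 1/(jωL) + jωC
Y = (0.001764 + j0.007975) S
|Y| = 0.008168 S → |Z| = 1/|Y| = 122.4 Ω, ∠Z = −∠Y = -77.53°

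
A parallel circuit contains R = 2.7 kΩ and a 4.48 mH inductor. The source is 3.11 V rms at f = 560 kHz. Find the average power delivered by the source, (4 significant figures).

3.582 mW

ω = 2πf = 3.519e+06 rad/s
X_L = ωL = 15760 Ω
Parallel: admittances add. Y = 1/R + 1/(jωL)
Y = (0.0003704 − j6.344e-05) S
|Y| = 0.0003758 S → |Z| = 1/|Y| = 2661 Ω, ∠Z = −∠Y = 9.720°
I = V/|Z| = 1.169 mA
P = VI cos φ = 3.11 × 0.001169 × cos(9.720°) = 3.582 mW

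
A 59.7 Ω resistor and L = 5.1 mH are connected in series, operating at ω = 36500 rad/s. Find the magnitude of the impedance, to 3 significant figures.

195 Ω

X_L = ωL = 186 Ω
Z = 59.7 + j186 Ω
|Z| = √(59.7² + 186²) = 195 Ω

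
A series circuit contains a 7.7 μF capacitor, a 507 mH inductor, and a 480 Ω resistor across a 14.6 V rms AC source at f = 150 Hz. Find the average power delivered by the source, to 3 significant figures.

ω = 2πf = 942.5 rad/s
X_L = ωL = 478 Ω
X_C = 1/(ωC) = 138 Ω
Net reactance X = X_L − X_C = 340 Ω
Z = 480 + j340 Ω
|Z| = √(480² + 340²) = 588 Ω
∠Z = arctan(340/480) = 35.3°
I = V/|Z| = 24.8 mA
P = VI cos φ = 14.6 × 0.0248 × cos(35.3°) = 296 mW

296 mW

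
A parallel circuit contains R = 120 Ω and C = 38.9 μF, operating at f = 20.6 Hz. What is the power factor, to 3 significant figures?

ω = 2πf = 129.4 rad/s
X_C = 1/(ωC) = 199 Ω
Parallel: admittances add. Y = 1/R + jωC
Y = (0.00833 + j0.00503) S
|Y| = 0.00974 S → |Z| = 1/|Y| = 103 Ω, ∠Z = −∠Y = -31.1°
cos φ = cos(-31.1°) = 0.856

0.856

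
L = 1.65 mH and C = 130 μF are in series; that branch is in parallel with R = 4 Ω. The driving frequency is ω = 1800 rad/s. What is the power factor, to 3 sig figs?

0.310

X_L = ωL = 2.97 Ω
X_C = 1/(ωC) = 4.27 Ω
Branch 1: Z₁ = R = 4.00 Ω
Branch 2 (series LC): Z₂ = j(X_L − X_C) = −j1.30 Ω
Parallel: Z = Z₁Z₂/(Z₁+Z₂), |Z| = 1.24 Ω, ∠Z = -72.0°
cos φ = cos(-72.0°) = 0.310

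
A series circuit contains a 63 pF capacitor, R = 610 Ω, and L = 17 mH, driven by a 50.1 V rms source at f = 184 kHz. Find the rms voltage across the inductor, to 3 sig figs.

165 V

ω = 2πf = 1.156e+06 rad/s
X_L = ωL = 19700 Ω
X_C = 1/(ωC) = 13700 Ω
Net reactance X = X_L − X_C = 5920 Ω
Z = 610 + j5920 Ω
|Z| = √(610² + 5920²) = 5960 Ω
I = V/|Z| = 8.41 mA
V_L = I·|Z_L| = 0.00841 × 19700 = 165 V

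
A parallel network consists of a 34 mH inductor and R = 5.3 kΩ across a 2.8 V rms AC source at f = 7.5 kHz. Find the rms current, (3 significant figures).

1.83 mA

ω = 2πf = 47120 rad/s
X_L = ωL = 1600 Ω
Parallel: admittances add. Y = 1/R + 1/(jωL)
Y = (0.000189 − j0.000624) S
|Y| = 0.000652 S → |Z| = 1/|Y| = 1530 Ω, ∠Z = −∠Y = 73.2°
I = V/|Z| = 2.8/1530 = 1.83 mA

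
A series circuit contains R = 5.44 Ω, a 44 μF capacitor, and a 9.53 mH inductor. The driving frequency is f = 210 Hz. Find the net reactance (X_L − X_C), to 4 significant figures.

ω = 2πf = 1319 rad/s
X_L = ωL = 12.57 Ω
X_C = 1/(ωC) = 17.22 Ω
X = 12.57 − 17.22 = -4.650 Ω

-4.650 Ω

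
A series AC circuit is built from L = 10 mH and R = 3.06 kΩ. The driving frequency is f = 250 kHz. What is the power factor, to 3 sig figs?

ω = 2πf = 1.571e+06 rad/s
X_L = ωL = 15700 Ω
Z = 3060 + j15700 Ω
|Z| = √(3060² + 15700²) = 16000 Ω
∠Z = arctan(15700/3060) = 79.0°
cos φ = cos(79.0°) = 0.191

0.191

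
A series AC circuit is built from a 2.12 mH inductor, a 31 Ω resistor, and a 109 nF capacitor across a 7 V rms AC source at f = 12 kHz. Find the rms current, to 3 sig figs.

142 mA

ω = 2πf = 75400 rad/s
X_L = ωL = 160 Ω
X_C = 1/(ωC) = 122 Ω
Net reactance X = X_L − X_C = 38.2 Ω
Z = 31.0 + j38.2 Ω
|Z| = √(31.0² + 38.2²) = 49.2 Ω
I = V/|Z| = 7/49.2 = 142 mA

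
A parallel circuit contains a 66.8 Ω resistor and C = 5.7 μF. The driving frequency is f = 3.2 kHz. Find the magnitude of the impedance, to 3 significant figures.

ω = 2πf = 20110 rad/s
X_C = 1/(ωC) = 8.73 Ω
Parallel: admittances add. Y = 1/R + jωC
Y = (0.0150 + j0.115) S
|Y| = 0.116 S → |Z| = 1/|Y| = 8.65 Ω, ∠Z = −∠Y = -82.6°

8.65 Ω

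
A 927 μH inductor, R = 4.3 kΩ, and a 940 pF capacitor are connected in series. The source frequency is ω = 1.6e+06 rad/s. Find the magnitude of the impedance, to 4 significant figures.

4377 Ω

X_L = ωL = 1483 Ω
X_C = 1/(ωC) = 664.9 Ω
Net reactance X = X_L − X_C = 818.3 Ω
Z = 4300 + j818.3 Ω
|Z| = √(4300² + 818.3²) = 4377 Ω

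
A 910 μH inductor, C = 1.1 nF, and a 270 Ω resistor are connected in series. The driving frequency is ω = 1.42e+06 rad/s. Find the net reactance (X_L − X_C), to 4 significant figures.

652.0 Ω

X_L = ωL = 1292 Ω
X_C = 1/(ωC) = 640.2 Ω
X = 1292 − 640.2 = 652.0 Ω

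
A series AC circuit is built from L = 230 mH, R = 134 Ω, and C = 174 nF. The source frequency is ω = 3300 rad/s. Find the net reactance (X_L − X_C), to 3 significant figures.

-983 Ω

X_L = ωL = 759 Ω
X_C = 1/(ωC) = 1740 Ω
X = 759 − 1740 = -983 Ω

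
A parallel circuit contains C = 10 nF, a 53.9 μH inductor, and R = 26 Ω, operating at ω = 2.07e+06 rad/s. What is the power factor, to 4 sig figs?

0.9565

X_L = ωL = 111.6 Ω
X_C = 1/(ωC) = 48.31 Ω
Parallel: admittances add. Y = 1/R + 1/(jωL) + jωC
Y = (0.03846 + j0.01174) S
|Y| = 0.04021 S → |Z| = 1/|Y| = 24.87 Ω, ∠Z = −∠Y = -16.97°
cos φ = cos(-16.97°) = 0.9565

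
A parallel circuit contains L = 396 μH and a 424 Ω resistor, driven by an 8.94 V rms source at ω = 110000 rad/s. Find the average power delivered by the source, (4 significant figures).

188.5 mW

X_L = ωL = 43.56 Ω
Parallel: admittances add. Y = 1/R + 1/(jωL)
Y = (0.002358 − j0.02296) S
|Y| = 0.02308 S → |Z| = 1/|Y| = 43.33 Ω, ∠Z = −∠Y = 84.13°
I = V/|Z| = 206.3 mA
P = VI cos φ = 8.94 × 0.2063 × cos(84.13°) = 188.5 mW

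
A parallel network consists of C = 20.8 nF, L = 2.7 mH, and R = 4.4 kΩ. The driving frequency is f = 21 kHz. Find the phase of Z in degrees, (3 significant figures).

ω = 2πf = 131900 rad/s
X_L = ωL = 356 Ω
X_C = 1/(ωC) = 364 Ω
Parallel: admittances add. Y = 1/R + 1/(jωL) + jωC
Y = (0.000227 − j6.25e-05) S
|Y| = 0.000236 S → |Z| = 1/|Y| = 4240 Ω, ∠Z = −∠Y = 15.4°

15.4°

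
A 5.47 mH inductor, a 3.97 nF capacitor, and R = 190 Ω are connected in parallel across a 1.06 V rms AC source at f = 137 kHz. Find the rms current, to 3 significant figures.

6.53 mA

ω = 2πf = 860800 rad/s
X_L = ωL = 4710 Ω
X_C = 1/(ωC) = 293 Ω
Parallel: admittances add. Y = 1/R + 1/(jωL) + jωC
Y = (0.00526 + j0.00320) S
|Y| = 0.00616 S → |Z| = 1/|Y| = 162 Ω, ∠Z = −∠Y = -31.3°
I = V/|Z| = 1.06/162 = 6.53 mA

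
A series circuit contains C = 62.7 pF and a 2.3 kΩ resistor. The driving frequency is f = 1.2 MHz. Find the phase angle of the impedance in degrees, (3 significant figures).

-42.6°

ω = 2πf = 7.54e+06 rad/s
X_C = 1/(ωC) = 2120 Ω
Z = 2300 − j2120 Ω
|Z| = √(2300² + 2120²) = 3120 Ω
∠Z = arctan(-2120/2300) = -42.6°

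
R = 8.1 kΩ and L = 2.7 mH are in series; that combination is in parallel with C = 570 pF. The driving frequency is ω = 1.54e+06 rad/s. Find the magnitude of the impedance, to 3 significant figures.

X_L = ωL = 4160 Ω
X_C = 1/(ωC) = 1140 Ω
Branch 1 (R+jX_L): Z₁ = 8100 + j4160 Ω, |Z₁| = 9100 Ω
Branch 2 (−jX_C): Z₂ = −j1140 Ω
Parallel: Z = Z₁Z₂/(Z₁+Z₂), |Z| = 1200 Ω, ∠Z = -83.3°

1200 Ω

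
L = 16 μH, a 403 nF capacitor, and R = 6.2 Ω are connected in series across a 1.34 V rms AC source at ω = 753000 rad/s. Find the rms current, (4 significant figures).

X_L = ωL = 12.05 Ω
X_C = 1/(ωC) = 3.295 Ω
Net reactance X = X_L − X_C = 8.753 Ω
Z = 6.200 + j8.753 Ω
|Z| = √(6.200² + 8.753²) = 10.73 Ω
I = V/|Z| = 1.34/10.73 = 124.9 mA

124.9 mA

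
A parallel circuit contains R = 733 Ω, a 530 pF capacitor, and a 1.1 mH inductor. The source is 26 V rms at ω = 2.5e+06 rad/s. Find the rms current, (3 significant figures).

X_L = ωL = 2750 Ω
X_C = 1/(ωC) = 755 Ω
Parallel: admittances add. Y = 1/R + 1/(jωL) + jωC
Y = (0.00136 + j0.000961) S
|Y| = 0.00167 S → |Z| = 1/|Y| = 599 Ω, ∠Z = −∠Y = -35.2°
I = V/|Z| = 26/599 = 43.4 mA

43.4 mA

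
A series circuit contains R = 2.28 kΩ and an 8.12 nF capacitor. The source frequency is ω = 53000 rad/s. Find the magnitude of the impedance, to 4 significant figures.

3255 Ω

X_C = 1/(ωC) = 2324 Ω
Z = 2280 − j2324 Ω
|Z| = √(2280² + 2324²) = 3255 Ω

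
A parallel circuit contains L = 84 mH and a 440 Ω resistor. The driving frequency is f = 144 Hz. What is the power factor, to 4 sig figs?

ω = 2πf = 904.8 rad/s
X_L = ωL = 76.00 Ω
Parallel: admittances add. Y = 1/R + 1/(jωL)
Y = (0.002273 − j0.01316) S
|Y| = 0.01335 S → |Z| = 1/|Y| = 74.89 Ω, ∠Z = −∠Y = 80.20°
cos φ = cos(80.20°) = 0.1702

0.1702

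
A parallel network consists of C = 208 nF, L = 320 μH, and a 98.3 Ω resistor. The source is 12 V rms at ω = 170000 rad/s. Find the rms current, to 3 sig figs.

238 mA

X_L = ωL = 54.4 Ω
X_C = 1/(ωC) = 28.3 Ω
Parallel: admittances add. Y = 1/R + 1/(jωL) + jωC
Y = (0.0102 + j0.0170) S
|Y| = 0.0198 S → |Z| = 1/|Y| = 50.5 Ω, ∠Z = −∠Y = -59.1°
I = V/|Z| = 12/50.5 = 238 mA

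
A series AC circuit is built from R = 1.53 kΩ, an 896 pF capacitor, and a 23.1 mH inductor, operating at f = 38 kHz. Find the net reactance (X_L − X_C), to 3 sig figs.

841 Ω

ω = 2πf = 238800 rad/s
X_L = ωL = 5520 Ω
X_C = 1/(ωC) = 4670 Ω
X = 5520 − 4670 = 841 Ω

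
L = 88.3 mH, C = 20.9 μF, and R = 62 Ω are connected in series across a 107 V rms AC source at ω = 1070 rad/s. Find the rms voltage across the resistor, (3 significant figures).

83.4 V

X_L = ωL = 94.5 Ω
X_C = 1/(ωC) = 44.7 Ω
Net reactance X = X_L − X_C = 49.8 Ω
Z = 62.0 + j49.8 Ω
|Z| = √(62.0² + 49.8²) = 79.5 Ω
I = V/|Z| = 1.35 A
V_R = I·|Z_R| = 1.35 × 62.0 = 83.4 V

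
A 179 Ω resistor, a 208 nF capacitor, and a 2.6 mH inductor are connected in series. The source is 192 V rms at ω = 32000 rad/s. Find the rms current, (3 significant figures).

X_L = ωL = 83.2 Ω
X_C = 1/(ωC) = 150 Ω
Net reactance X = X_L − X_C = -67.0 Ω
Z = 179 − j67.0 Ω
|Z| = √(179² + 67.0²) = 191 Ω
I = V/|Z| = 192/191 = 1.00 A

1.00 A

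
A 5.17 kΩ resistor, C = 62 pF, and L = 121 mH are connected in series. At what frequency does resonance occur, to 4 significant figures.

ω₀ = 1/√(LC) = 1/√(0.121 × 6.2e-11) = 365100 rad/s
f₀ = ω₀/(2π) = 58.11 kHz

58.11 kHz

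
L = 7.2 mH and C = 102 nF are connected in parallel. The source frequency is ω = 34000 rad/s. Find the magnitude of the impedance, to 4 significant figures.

1621 Ω

X_L = ωL = 244.8 Ω
X_C = 1/(ωC) = 288.4 Ω
Parallel: admittances add. Y = 1/(jωL) + jωC
Y = (0 − j0.0006170) S
|Y| = 0.0006170 S → |Z| = 1/|Y| = 1621 Ω, ∠Z = −∠Y = 90.00°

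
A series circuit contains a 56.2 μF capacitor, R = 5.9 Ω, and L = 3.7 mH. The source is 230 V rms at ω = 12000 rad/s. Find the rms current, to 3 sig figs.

5.31 A

X_L = ωL = 44.4 Ω
X_C = 1/(ωC) = 1.48 Ω
Net reactance X = X_L − X_C = 42.9 Ω
Z = 5.90 + j42.9 Ω
|Z| = √(5.90² + 42.9²) = 43.3 Ω
I = V/|Z| = 230/43.3 = 5.31 A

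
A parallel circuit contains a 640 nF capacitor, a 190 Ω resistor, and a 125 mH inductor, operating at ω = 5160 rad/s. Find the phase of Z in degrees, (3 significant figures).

X_L = ωL = 645 Ω
X_C = 1/(ωC) = 303 Ω
Parallel: admittances add. Y = 1/R + 1/(jωL) + jωC
Y = (0.00526 + j0.00175) S
|Y| = 0.00555 S → |Z| = 1/|Y| = 180 Ω, ∠Z = −∠Y = -18.4°

-18.4°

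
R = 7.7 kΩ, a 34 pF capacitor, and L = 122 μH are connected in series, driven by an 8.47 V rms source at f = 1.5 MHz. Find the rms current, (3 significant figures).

ω = 2πf = 9.425e+06 rad/s
X_L = ωL = 1150 Ω
X_C = 1/(ωC) = 3120 Ω
Net reactance X = X_L − X_C = -1970 Ω
Z = 7700 − j1970 Ω
|Z| = √(7700² + 1970²) = 7950 Ω
I = V/|Z| = 8.47/7950 = 1.07 mA

1.07 mA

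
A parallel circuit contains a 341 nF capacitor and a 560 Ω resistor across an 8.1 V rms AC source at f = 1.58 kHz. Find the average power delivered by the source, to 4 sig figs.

ω = 2πf = 9927 rad/s
X_C = 1/(ωC) = 295.4 Ω
Parallel: admittances add. Y = 1/R + jωC
Y = (0.001786 + j0.003385) S
|Y| = 0.003827 S → |Z| = 1/|Y| = 261.3 Ω, ∠Z = −∠Y = -62.19°
I = V/|Z| = 31.00 mA
P = VI cos φ = 8.1 × 0.03100 × cos(-62.19°) = 117.2 mW

117.2 mW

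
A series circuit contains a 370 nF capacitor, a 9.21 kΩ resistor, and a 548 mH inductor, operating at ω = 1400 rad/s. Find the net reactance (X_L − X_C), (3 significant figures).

-1160 Ω

X_L = ωL = 767 Ω
X_C = 1/(ωC) = 1930 Ω
X = 767 − 1930 = -1160 Ω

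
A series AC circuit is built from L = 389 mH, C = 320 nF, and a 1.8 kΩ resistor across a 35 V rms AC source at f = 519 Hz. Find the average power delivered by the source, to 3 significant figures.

661 mW

ω = 2πf = 3261 rad/s
X_L = ωL = 1270 Ω
X_C = 1/(ωC) = 958 Ω
Net reactance X = X_L − X_C = 310 Ω
Z = 1800 + j310 Ω
|Z| = √(1800² + 310²) = 1830 Ω
∠Z = arctan(310/1800) = 9.78°
I = V/|Z| = 19.2 mA
P = VI cos φ = 35 × 0.0192 × cos(9.78°) = 661 mW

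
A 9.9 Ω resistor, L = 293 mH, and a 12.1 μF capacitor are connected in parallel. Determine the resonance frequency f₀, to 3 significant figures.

84.5 Hz

ω₀ = 1/√(LC) = 1/√(0.293 × 1.21e-05) = 531.1 rad/s
f₀ = ω₀/(2π) = 84.5 Hz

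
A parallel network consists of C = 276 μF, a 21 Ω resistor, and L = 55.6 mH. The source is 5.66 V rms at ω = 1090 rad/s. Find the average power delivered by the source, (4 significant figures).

1.526 W

X_L = ωL = 60.60 Ω
X_C = 1/(ωC) = 3.324 Ω
Parallel: admittances add. Y = 1/R + 1/(jωL) + jωC
Y = (0.04762 + j0.2843) S
|Y| = 0.2883 S → |Z| = 1/|Y| = 3.469 Ω, ∠Z = −∠Y = -80.49°
I = V/|Z| = 1.632 A
P = VI cos φ = 5.66 × 1.632 × cos(-80.49°) = 1.526 W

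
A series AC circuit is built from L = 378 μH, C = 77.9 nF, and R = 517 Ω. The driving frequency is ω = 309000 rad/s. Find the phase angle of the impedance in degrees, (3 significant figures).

X_L = ωL = 117 Ω
X_C = 1/(ωC) = 41.5 Ω
Net reactance X = X_L − X_C = 75.3 Ω
Z = 517 + j75.3 Ω
|Z| = √(517² + 75.3²) = 522 Ω
∠Z = arctan(75.3/517) = 8.28°

8.28°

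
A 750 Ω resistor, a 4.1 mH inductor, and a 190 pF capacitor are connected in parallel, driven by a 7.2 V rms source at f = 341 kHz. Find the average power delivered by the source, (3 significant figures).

ω = 2πf = 2.143e+06 rad/s
X_L = ωL = 8780 Ω
X_C = 1/(ωC) = 2460 Ω
Parallel: admittances add. Y = 1/R + 1/(jωL) + jωC
Y = (0.00133 + j0.000293) S
|Y| = 0.00137 S → |Z| = 1/|Y| = 732 Ω, ∠Z = −∠Y = -12.4°
I = V/|Z| = 9.83 mA
P = VI cos φ = 7.2 × 0.00983 × cos(-12.4°) = 69.1 mW

69.1 mW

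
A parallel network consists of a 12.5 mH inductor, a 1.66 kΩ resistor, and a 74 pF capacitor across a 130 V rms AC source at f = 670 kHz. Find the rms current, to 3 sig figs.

ω = 2πf = 4.21e+06 rad/s
X_L = ωL = 52600 Ω
X_C = 1/(ωC) = 3210 Ω
Parallel: admittances add. Y = 1/R + 1/(jωL) + jωC
Y = (0.000602 + j0.000293) S
|Y| = 0.000670 S → |Z| = 1/|Y| = 1490 Ω, ∠Z = −∠Y = -25.9°
I = V/|Z| = 130/1490 = 87.1 mA

87.1 mA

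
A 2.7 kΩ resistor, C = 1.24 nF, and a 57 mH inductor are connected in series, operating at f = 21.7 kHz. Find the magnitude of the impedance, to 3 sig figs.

ω = 2πf = 136300 rad/s
X_L = ωL = 7770 Ω
X_C = 1/(ωC) = 5910 Ω
Net reactance X = X_L − X_C = 1860 Ω
Z = 2700 + j1860 Ω
|Z| = √(2700² + 1860²) = 3280 Ω

3280 Ω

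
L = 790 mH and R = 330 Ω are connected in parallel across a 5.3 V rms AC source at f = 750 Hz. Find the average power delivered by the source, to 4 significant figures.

85.12 mW

ω = 2πf = 4712 rad/s
X_L = ωL = 3723 Ω
Parallel: admittances add. Y = 1/R + 1/(jωL)
Y = (0.003030 − j0.0002686) S
|Y| = 0.003042 S → |Z| = 1/|Y| = 328.7 Ω, ∠Z = −∠Y = 5.066°
I = V/|Z| = 16.12 mA
P = VI cos φ = 5.3 × 0.01612 × cos(5.066°) = 85.12 mW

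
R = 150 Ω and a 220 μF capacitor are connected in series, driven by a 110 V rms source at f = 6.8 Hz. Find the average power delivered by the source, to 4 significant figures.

53.67 W

ω = 2πf = 42.73 rad/s
X_C = 1/(ωC) = 106.4 Ω
Z = 150.0 − j106.4 Ω
|Z| = √(150.0² + 106.4²) = 183.9 Ω
∠Z = arctan(-106.4/150.0) = -35.35°
I = V/|Z| = 598.2 mA
P = VI cos φ = 110 × 0.5982 × cos(-35.35°) = 53.67 W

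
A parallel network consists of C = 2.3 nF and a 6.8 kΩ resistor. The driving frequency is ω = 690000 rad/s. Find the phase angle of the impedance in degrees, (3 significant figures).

X_C = 1/(ωC) = 630 Ω
Parallel: admittances add. Y = 1/R + jωC
Y = (0.000147 + j0.00159) S
|Y| = 0.00159 S → |Z| = 1/|Y| = 627 Ω, ∠Z = −∠Y = -84.7°

-84.7°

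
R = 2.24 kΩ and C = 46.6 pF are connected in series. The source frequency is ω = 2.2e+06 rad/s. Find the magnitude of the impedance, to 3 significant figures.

10000 Ω

X_C = 1/(ωC) = 9750 Ω
Z = 2240 − j9750 Ω
|Z| = √(2240² + 9750²) = 10000 Ω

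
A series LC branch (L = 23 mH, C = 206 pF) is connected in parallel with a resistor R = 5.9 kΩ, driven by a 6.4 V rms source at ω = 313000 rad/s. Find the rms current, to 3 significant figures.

1.33 mA

X_L = ωL = 7200 Ω
X_C = 1/(ωC) = 15500 Ω
Branch 1: Z₁ = R = 5900 Ω
Branch 2 (series LC): Z₂ = j(X_L − X_C) = −j8310 Ω
Parallel: Z = Z₁Z₂/(Z₁+Z₂), |Z| = 4810 Ω, ∠Z = -35.4°
I = V/|Z| = 6.4/4810 = 1.33 mA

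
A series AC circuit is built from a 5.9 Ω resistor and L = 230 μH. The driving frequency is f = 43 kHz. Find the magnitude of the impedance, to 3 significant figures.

ω = 2πf = 270200 rad/s
X_L = ωL = 62.1 Ω
Z = 5.90 + j62.1 Ω
|Z| = √(5.90² + 62.1²) = 62.4 Ω

62.4 Ω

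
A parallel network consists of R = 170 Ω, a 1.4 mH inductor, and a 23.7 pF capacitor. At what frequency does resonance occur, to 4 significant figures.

ω₀ = 1/√(LC) = 1/√(0.0014 × 2.37e-11) = 5.49e+06 rad/s
f₀ = ω₀/(2π) = 873.7 kHz

873.7 kHz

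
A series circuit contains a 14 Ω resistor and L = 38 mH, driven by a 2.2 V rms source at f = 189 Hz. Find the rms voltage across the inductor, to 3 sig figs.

ω = 2πf = 1188 rad/s
X_L = ωL = 45.1 Ω
Z = 14.0 + j45.1 Ω
|Z| = √(14.0² + 45.1²) = 47.2 Ω
I = V/|Z| = 46.6 mA
V_L = I·|Z_L| = 0.0466 × 45.1 = 2.10 V

2.10 V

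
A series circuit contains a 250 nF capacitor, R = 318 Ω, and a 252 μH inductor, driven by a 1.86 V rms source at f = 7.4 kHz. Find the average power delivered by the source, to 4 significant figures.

10.32 mW

ω = 2πf = 46500 rad/s
X_L = ωL = 11.72 Ω
X_C = 1/(ωC) = 86.03 Ω
Net reactance X = X_L − X_C = -74.31 Ω
Z = 318.0 − j74.31 Ω
|Z| = √(318.0² + 74.31²) = 326.6 Ω
∠Z = arctan(-74.31/318.0) = -13.15°
I = V/|Z| = 5.696 mA
P = VI cos φ = 1.86 × 0.005696 × cos(-13.15°) = 10.32 mW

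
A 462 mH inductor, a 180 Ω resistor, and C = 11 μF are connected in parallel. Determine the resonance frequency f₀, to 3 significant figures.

70.6 Hz

ω₀ = 1/√(LC) = 1/√(0.462 × 1.1e-05) = 443.6 rad/s
f₀ = ω₀/(2π) = 70.6 Hz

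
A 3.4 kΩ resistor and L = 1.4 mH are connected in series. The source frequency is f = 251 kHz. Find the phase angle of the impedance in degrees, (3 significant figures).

ω = 2πf = 1.577e+06 rad/s
X_L = ωL = 2210 Ω
Z = 3400 + j2210 Ω
|Z| = √(3400² + 2210²) = 4050 Ω
∠Z = arctan(2210/3400) = 33.0°

33.0°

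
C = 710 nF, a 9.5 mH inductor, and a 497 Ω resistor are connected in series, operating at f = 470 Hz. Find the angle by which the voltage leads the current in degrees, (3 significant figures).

-42.1°

ω = 2πf = 2953 rad/s
X_L = ωL = 28.1 Ω
X_C = 1/(ωC) = 477 Ω
Net reactance X = X_L − X_C = -449 Ω
Z = 497 − j449 Ω
|Z| = √(497² + 449²) = 670 Ω
∠Z = arctan(-449/497) = -42.1°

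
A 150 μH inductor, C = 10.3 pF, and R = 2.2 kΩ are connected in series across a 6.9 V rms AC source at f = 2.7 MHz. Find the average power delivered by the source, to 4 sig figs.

7.010 mW

ω = 2πf = 1.696e+07 rad/s
X_L = ωL = 2545 Ω
X_C = 1/(ωC) = 5723 Ω
Net reactance X = X_L − X_C = -3178 Ω
Z = 2200 − j3178 Ω
|Z| = √(2200² + 3178²) = 3865 Ω
∠Z = arctan(-3178/2200) = -55.31°
I = V/|Z| = 1.785 mA
P = VI cos φ = 6.9 × 0.001785 × cos(-55.31°) = 7.010 mW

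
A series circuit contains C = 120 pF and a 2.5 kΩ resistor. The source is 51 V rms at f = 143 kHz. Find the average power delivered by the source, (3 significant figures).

ω = 2πf = 898500 rad/s
X_C = 1/(ωC) = 9270 Ω
Z = 2500 − j9270 Ω
|Z| = √(2500² + 9270²) = 9610 Ω
∠Z = arctan(-9270/2500) = -74.9°
I = V/|Z| = 5.31 mA
P = VI cos φ = 51 × 0.00531 × cos(-74.9°) = 70.5 mW

70.5 mW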